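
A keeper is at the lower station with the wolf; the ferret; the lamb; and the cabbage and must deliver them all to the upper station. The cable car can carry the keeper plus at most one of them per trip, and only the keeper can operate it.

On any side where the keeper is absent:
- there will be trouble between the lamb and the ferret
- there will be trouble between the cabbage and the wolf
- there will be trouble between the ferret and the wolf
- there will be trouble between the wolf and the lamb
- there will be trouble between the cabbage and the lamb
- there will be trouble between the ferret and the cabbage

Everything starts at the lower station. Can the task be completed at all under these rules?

Whatever the first load, the items left behind include a forbidden pair without the keeper. No opening move is safe, so no plan exists.

No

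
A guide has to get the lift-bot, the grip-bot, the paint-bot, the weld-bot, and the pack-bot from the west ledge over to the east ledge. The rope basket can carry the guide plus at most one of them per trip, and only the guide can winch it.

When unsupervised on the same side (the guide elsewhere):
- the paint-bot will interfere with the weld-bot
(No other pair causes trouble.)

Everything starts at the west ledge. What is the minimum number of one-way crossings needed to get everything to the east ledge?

9

Counting alone: the guide can take at most 1 across per trip to the east ledge, so moving all 5 needs at least 5 loaded trips out, with a return between consecutive ones — at least 9 crossings.
The plan below uses exactly 9 crossings, so it is optimal:
1. Guide goes to the east ledge with the paint-bot.  [the west ledge: the grip-bot, the lift-bot, the pack-bot, the weld-bot | the east ledge: the paint-bot]
2. Guide goes back to the west ledge alone.  [the west ledge: the grip-bot, the lift-bot, the pack-bot, the weld-bot | the east ledge: the paint-bot]
3. Guide goes to the east ledge with the lift-bot.  [the west ledge: the grip-bot, the pack-bot, the weld-bot | the east ledge: the lift-bot, the paint-bot]
4. Guide goes back to the west ledge alone.  [the west ledge: the grip-bot, the pack-bot, the weld-bot | the east ledge: the lift-bot, the paint-bot]
5. Guide goes to the east ledge with the grip-bot.  [the west ledge: the pack-bot, the weld-bot | the east ledge: the grip-bot, the lift-bot, the paint-bot]
6. Guide goes back to the west ledge alone.  [the west ledge: the pack-bot, the weld-bot | the east ledge: the grip-bot, the lift-bot, the paint-bot]
7. Guide goes to the east ledge with the pack-bot.  [the west ledge: the weld-bot | the east ledge: the grip-bot, the lift-bot, the pack-bot, the paint-bot]
8. Guide goes back to the west ledge alone.  [the west ledge: the weld-bot | the east ledge: the grip-bot, the lift-bot, the pack-bot, the paint-bot]
9. Guide goes to the east ledge with the weld-bot.  [the west ledge: — | the east ledge: the grip-bot, the lift-bot, the pack-bot, the paint-bot, the weld-bot]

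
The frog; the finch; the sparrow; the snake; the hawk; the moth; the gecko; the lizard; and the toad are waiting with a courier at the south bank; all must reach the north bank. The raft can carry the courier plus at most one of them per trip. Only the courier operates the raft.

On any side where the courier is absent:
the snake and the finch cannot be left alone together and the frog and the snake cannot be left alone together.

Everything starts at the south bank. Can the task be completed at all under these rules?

1. Courier goes to the north bank with the snake.
2. Courier goes back to the south bank alone.
3. Courier goes to the north bank with the frog.
4. Courier goes back to the south bank with the snake.
5. Courier goes to the north bank with the finch.
6. Courier goes back to the south bank alone.
7. Courier goes to the north bank with the sparrow.
8. Courier goes back to the south bank alone.
9. Courier goes to the north bank with the hawk.
10. Courier goes back to the south bank alone.
11. Courier goes to the north bank with the moth.
12. Courier goes back to the south bank alone.
13. Courier goes to the north bank with the gecko.
14. Courier goes back to the south bank alone.
15. Courier goes to the north bank with the lizard.
16. Courier goes back to the south bank alone.
17. Courier goes to the north bank with the toad.
18. Courier goes back to the south bank alone.
19. Courier goes to the north bank with the snake.

Yes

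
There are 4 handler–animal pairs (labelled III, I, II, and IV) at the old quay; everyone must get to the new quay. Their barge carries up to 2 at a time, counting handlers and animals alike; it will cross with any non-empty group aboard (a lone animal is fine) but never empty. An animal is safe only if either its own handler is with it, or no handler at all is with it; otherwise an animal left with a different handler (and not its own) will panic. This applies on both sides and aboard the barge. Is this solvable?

Following every safe sequence of crossings from the start, the most of the 8 that can be at the new quay as the barge arrives there on crossings 1, 3, 5 is 2, 3, 4 respectively; the best ever achieved is 4 of 8.
From crossing 7 on, no configuration arises that was not already reachable earlier: only 44 distinct safe configurations (who is on which side, and where the barge is) can ever be reached, none of them has everyone across, and every continuation just revisits them. So no valid plan exists.

No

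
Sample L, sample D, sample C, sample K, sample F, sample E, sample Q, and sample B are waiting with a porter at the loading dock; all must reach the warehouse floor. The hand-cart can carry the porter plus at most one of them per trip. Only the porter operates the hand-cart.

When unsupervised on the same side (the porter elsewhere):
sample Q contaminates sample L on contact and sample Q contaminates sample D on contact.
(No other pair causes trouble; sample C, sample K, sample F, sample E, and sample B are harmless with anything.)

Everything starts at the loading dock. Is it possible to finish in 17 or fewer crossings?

Yes — this plan uses 17 crossings (≤ 17):
1. Porter goes to the warehouse floor with sample Q.
2. Porter goes back to the loading dock alone.
3. Porter goes to the warehouse floor with sample L.
4. Porter goes back to the loading dock with sample Q.
5. Porter goes to the warehouse floor with sample D.
6. Porter goes back to the loading dock alone.
7. Porter goes to the warehouse floor with sample C.
8. Porter goes back to the loading dock alone.
9. Porter goes to the warehouse floor with sample K.
10. Porter goes back to the loading dock alone.
11. Porter goes to the warehouse floor with sample F.
12. Porter goes back to the loading dock alone.
13. Porter goes to the warehouse floor with sample E.
14. Porter goes back to the loading dock alone.
15. Porter goes to the warehouse floor with sample B.
16. Porter goes back to the loading dock alone.
17. Porter goes to the warehouse floor with sample Q.

Yes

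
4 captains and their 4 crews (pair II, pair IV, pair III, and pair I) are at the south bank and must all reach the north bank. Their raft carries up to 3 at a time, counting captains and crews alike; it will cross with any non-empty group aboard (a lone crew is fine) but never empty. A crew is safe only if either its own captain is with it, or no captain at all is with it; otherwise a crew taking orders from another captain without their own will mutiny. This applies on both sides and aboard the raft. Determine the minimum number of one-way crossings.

Counting alone: each trip to the north bank takes at most 3 across and each return brings at least 1 back, so after t trips out (and t−1 returns) at most 3t − (t−1) of the 8 are across; that first reaches 8 at t = 4, so at least 7 crossings are needed.
The safety rule pushes this higher. Following every safe sequence of crossings, the most of the 8 that can be at the north bank as the raft arrives there on crossing 7 is 7 — never all 8.
So no plan with fewer than 9 crossings exists, and this one achieves 9:
1. captain II and crew II cross → the north bank.
2. captain II crosses ← the south bank.
3. captain II, captain IV, and crew IV cross → the north bank.
4. captain II and crew II cross ← the south bank.
5. captain I, captain II, and captain III cross → the north bank.
6. crew IV crosses ← the south bank.
7. crew II and crew IV cross → the north bank.
8. crew II crosses ← the south bank.
9. crew I, crew II, and crew III cross → the north bank.

9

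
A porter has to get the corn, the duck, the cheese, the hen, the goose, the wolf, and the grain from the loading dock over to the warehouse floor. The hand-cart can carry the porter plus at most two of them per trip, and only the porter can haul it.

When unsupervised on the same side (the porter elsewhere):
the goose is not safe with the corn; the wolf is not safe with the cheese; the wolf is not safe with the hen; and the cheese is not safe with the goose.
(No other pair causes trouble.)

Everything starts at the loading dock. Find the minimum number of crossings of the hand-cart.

9

Counting alone: the porter can take at most 2 across per trip to the warehouse floor, so moving all 7 needs at least 4 loaded trips out, with a return between consecutive ones — at least 7 crossings.
The safety rule pushes this higher. Following every safe sequence of crossings, the most of the 7 that can be at the warehouse floor as the hand-cart arrives there on crossing 7 is 6 — never all 7.
So no plan with fewer than 9 crossings exists, and this one achieves 9:
1. Porter goes to the warehouse floor with the goose and the wolf.
2. Porter goes back to the loading dock alone.
3. Porter goes to the warehouse floor with the corn.
4. Porter goes back to the loading dock with the goose.
5. Porter goes to the warehouse floor with the cheese and the duck.
6. Porter goes back to the loading dock with the wolf.
7. Porter goes to the warehouse floor with the grain and the hen.
8. Porter goes back to the loading dock alone.
9. Porter goes to the warehouse floor with the goose and the wolf.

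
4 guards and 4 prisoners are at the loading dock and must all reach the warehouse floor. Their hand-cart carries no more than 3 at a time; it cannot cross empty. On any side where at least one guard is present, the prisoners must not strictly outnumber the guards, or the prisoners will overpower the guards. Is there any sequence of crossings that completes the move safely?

1. 2 prisoners → the warehouse floor.  (the loading dock: 4G 2P; the warehouse floor: 0G 2P)
2. 1 prisoner ← the loading dock.  (the loading dock: 4G 3P; the warehouse floor: 0G 1P)
3. 3 prisoners → the warehouse floor.  (the loading dock: 4G 0P; the warehouse floor: 0G 4P)
4. 1 prisoner ← the loading dock.  (the loading dock: 4G 1P; the warehouse floor: 0G 3P)
5. 3 guards → the warehouse floor.  (the loading dock: 1G 1P; the warehouse floor: 3G 3P)
6. 1 guard and 1 prisoner ← the loading dock.  (the loading dock: 2G 2P; the warehouse floor: 2G 2P)
7. 2 guards → the warehouse floor.  (the loading dock: 0G 2P; the warehouse floor: 4G 2P)
8. 1 prisoner ← the loading dock.  (the loading dock: 0G 3P; the warehouse floor: 4G 1P)
9. 3 prisoners → the warehouse floor.  (the loading dock: 0G 0P; the warehouse floor: 4G 4P)

Yes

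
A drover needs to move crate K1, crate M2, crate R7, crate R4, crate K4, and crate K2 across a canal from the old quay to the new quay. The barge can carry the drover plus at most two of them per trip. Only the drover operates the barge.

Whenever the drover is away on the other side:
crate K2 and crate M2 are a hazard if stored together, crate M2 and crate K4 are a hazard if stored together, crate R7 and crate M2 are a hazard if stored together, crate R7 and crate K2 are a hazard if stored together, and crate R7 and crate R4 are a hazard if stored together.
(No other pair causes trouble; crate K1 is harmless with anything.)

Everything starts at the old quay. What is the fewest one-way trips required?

Counting alone: the drover can take at most 2 across per trip to the new quay, so moving all 6 needs at least 3 loaded trips out, with a return between consecutive ones — at least 5 crossings.
The safety rule pushes this higher. Following every safe sequence of crossings, the most of the 6 that can be at the new quay as the barge arrives there on crossings 5, 7 is 4, 5 respectively — never all 6.
So no plan with fewer than 9 crossings exists, and this one achieves 9:
1. Drover goes to the new quay with crate M2 and crate R7.
2. Drover goes back to the old quay with crate M2.
3. Drover goes to the new quay with crate K1 and crate M2.
4. Drover goes back to the old quay with crate M2.
5. Drover goes to the new quay with crate M2 and crate R4.
6. Drover goes back to the old quay with crate R7.
7. Drover goes to the new quay with crate K2 and crate K4.
8. Drover goes back to the old quay with crate M2.
9. Drover goes to the new quay with crate M2 and crate R7.

9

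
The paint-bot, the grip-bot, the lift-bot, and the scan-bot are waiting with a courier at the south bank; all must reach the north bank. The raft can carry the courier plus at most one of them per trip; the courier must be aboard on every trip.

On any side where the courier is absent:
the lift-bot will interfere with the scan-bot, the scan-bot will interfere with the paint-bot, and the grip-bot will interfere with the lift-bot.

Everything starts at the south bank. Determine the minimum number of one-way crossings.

impossible

Whatever the first load, the items left behind include a forbidden pair without the courier. No opening move is safe, so no plan exists.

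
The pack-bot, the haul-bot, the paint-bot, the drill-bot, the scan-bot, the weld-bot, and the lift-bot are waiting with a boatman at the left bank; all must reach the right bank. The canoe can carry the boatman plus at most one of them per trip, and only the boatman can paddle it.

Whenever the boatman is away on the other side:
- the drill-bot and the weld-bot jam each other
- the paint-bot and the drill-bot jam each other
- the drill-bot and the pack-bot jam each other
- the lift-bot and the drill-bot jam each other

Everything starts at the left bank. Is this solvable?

No

Following every safe sequence of crossings from the start, the most of the 7 that can be at the right bank as the canoe arrives there on crossings 1, 3, 5, 7 is 1, 2, 3, 4 respectively; the best ever achieved is 4 of 7.
From crossing 9 on, no configuration arises that was not already reachable earlier: only 44 distinct safe configurations (who is on which side, and where the canoe is) can ever be reached, none of them has everyone across, and every continuation just revisits them. So no valid plan exists.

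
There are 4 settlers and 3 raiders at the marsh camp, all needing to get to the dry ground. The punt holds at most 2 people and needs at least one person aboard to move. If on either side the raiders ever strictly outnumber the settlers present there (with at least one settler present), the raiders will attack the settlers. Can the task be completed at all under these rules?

1. 2 raiders → the dry ground.  (the marsh camp: 4S 1R; the dry ground: 0S 2R)
2. 1 raider ← the marsh camp.  (the marsh camp: 4S 2R; the dry ground: 0S 1R)
3. 2 raiders → the dry ground.  (the marsh camp: 4S 0R; the dry ground: 0S 3R)
4. 1 raider ← the marsh camp.  (the marsh camp: 4S 1R; the dry ground: 0S 2R)
5. 2 settlers → the dry ground.  (the marsh camp: 2S 1R; the dry ground: 2S 2R)
6. 1 raider ← the marsh camp.  (the marsh camp: 2S 2R; the dry ground: 2S 1R)
7. 1 settler and 1 raider → the dry ground.  (the marsh camp: 1S 1R; the dry ground: 3S 2R)
8. 1 settler ← the marsh camp.  (the marsh camp: 2S 1R; the dry ground: 2S 2R)
9. 1 settler and 1 raider → the dry ground.  (the marsh camp: 1S 0R; the dry ground: 3S 3R)
10. 1 raider ← the marsh camp.  (the marsh camp: 1S 1R; the dry ground: 3S 2R)
11. 1 settler and 1 raider → the dry ground.  (the marsh camp: 0S 0R; the dry ground: 4S 3R)

Yes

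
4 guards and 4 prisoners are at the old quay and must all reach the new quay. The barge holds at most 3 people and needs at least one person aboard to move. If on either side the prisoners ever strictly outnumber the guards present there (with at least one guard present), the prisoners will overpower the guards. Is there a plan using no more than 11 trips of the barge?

Yes

Yes — this plan uses 9 crossings (≤ 11):
1. 2 prisoners → the new quay.  (the old quay: 4G 2P; the new quay: 0G 2P)
2. 1 prisoner ← the old quay.  (the old quay: 4G 3P; the new quay: 0G 1P)
3. 3 prisoners → the new quay.  (the old quay: 4G 0P; the new quay: 0G 4P)
4. 1 prisoner ← the old quay.  (the old quay: 4G 1P; the new quay: 0G 3P)
5. 3 guards → the new quay.  (the old quay: 1G 1P; the new quay: 3G 3P)
6. 1 guard and 1 prisoner ← the old quay.  (the old quay: 2G 2P; the new quay: 2G 2P)
7. 2 guards → the new quay.  (the old quay: 0G 2P; the new quay: 4G 2P)
8. 1 prisoner ← the old quay.  (the old quay: 0G 3P; the new quay: 4G 1P)
9. 3 prisoners → the new quay.  (the old quay: 0G 0P; the new quay: 4G 4P)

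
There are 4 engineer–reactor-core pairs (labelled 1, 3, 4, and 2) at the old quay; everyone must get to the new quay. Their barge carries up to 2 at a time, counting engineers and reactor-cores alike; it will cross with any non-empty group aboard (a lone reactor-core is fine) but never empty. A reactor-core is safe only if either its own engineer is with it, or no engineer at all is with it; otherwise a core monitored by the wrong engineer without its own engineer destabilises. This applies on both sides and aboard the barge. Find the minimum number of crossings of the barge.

Following every safe sequence of crossings from the start, the most of the 8 that can be at the new quay as the barge arrives there on crossings 1, 3, 5 is 2, 3, 4 respectively; the best ever achieved is 4 of 8.
From crossing 7 on, no configuration arises that was not already reachable earlier: only 44 distinct safe configurations (who is on which side, and where the barge is) can ever be reached, none of them has everyone across, and every continuation just revisits them. So no valid plan exists.

impossible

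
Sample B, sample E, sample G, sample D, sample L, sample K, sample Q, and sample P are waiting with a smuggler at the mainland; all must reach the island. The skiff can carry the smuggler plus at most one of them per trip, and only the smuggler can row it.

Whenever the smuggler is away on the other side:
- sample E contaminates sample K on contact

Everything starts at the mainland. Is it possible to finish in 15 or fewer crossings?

Yes

Yes — this plan uses 15 crossings (≤ 15):
1. Smuggler goes to the island with sample E.  [the mainland: sample B, sample D, sample G, sample K, sample L, sample P, sample Q | the island: sample E]
2. Smuggler goes back to the mainland alone.  [the mainland: sample B, sample D, sample G, sample K, sample L, sample P, sample Q | the island: sample E]
3. Smuggler goes to the island with sample B.  [the mainland: sample D, sample G, sample K, sample L, sample P, sample Q | the island: sample B, sample E]
4. Smuggler goes back to the mainland alone.  [the mainland: sample D, sample G, sample K, sample L, sample P, sample Q | the island: sample B, sample E]
5. Smuggler goes to the island with sample G.  [the mainland: sample D, sample K, sample L, sample P, sample Q | the island: sample B, sample E, sample G]
6. Smuggler goes back to the mainland alone.  [the mainland: sample D, sample K, sample L, sample P, sample Q | the island: sample B, sample E, sample G]
7. Smuggler goes to the island with sample D.  [the mainland: sample K, sample L, sample P, sample Q | the island: sample B, sample D, sample E, sample G]
8. Smuggler goes back to the mainland alone.  [the mainland: sample K, sample L, sample P, sample Q | the island: sample B, sample D, sample E, sample G]
9. Smuggler goes to the island with sample L.  [the mainland: sample K, sample P, sample Q | the island: sample B, sample D, sample E, sample G, sample L]
10. Smuggler goes back to the mainland alone.  [the mainland: sample K, sample P, sample Q | the island: sample B, sample D, sample E, sample G, sample L]
11. Smuggler goes to the island with sample Q.  [the mainland: sample K, sample P | the island: sample B, sample D, sample E, sample G, sample L, sample Q]
12. Smuggler goes back to the mainland alone.  [the mainland: sample K, sample P | the island: sample B, sample D, sample E, sample G, sample L, sample Q]
13. Smuggler goes to the island with sample P.  [the mainland: sample K | the island: sample B, sample D, sample E, sample G, sample L, sample P, sample Q]
14. Smuggler goes back to the mainland alone.  [the mainland: sample K | the island: sample B, sample D, sample E, sample G, sample L, sample P, sample Q]
15. Smuggler goes to the island with sample K.  [the mainland: — | the island: sample B, sample D, sample E, sample G, sample K, sample L, sample P, sample Q]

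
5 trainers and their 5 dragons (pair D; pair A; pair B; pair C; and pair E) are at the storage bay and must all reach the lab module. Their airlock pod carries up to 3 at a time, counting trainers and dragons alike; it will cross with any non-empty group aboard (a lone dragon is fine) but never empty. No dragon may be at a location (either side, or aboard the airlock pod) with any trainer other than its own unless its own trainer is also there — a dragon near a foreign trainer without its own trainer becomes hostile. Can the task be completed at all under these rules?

Yes

1. dragon D and trainer D cross → the lab module.
2. trainer D crosses ← the storage bay.
3. dragon A, dragon B, and dragon C cross → the lab module.
4. dragon D crosses ← the storage bay.
5. trainer A, trainer B, and trainer C cross → the lab module.
6. dragon A and trainer A cross ← the storage bay.
7. trainer A, trainer D, and trainer E cross → the lab module.
8. dragon B crosses ← the storage bay.
9. dragon A and dragon D cross → the lab module.
10. dragon D crosses ← the storage bay.
11. dragon B, dragon D, and dragon E cross → the lab module.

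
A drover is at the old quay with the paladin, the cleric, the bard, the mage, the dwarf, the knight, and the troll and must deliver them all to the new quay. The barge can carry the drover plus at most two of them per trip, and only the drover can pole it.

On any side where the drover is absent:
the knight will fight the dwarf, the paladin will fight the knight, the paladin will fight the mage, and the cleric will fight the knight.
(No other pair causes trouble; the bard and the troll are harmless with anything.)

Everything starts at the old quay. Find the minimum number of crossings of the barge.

7

Counting alone: the drover can take at most 2 across per trip to the new quay, so moving all 7 needs at least 4 loaded trips out, with a return between consecutive ones — at least 7 crossings.
The plan below uses exactly 7 crossings, so it is optimal:
1. Drover goes to the new quay with the knight and the paladin.  [the old quay: the bard, the cleric, the dwarf, the mage, the troll | the new quay: the knight, the paladin]
2. Drover goes back to the old quay with the knight.  [the old quay: the bard, the cleric, the dwarf, the knight, the mage, the troll | the new quay: the paladin]
3. Drover goes to the new quay with the cleric and the dwarf.  [the old quay: the bard, the knight, the mage, the troll | the new quay: the cleric, the dwarf, the paladin]
4. Drover goes back to the old quay alone.  [the old quay: the bard, the knight, the mage, the troll | the new quay: the cleric, the dwarf, the paladin]
5. Drover goes to the new quay with the bard and the troll.  [the old quay: the knight, the mage | the new quay: the bard, the cleric, the dwarf, the paladin, the troll]
6. Drover goes back to the old quay alone.  [the old quay: the knight, the mage | the new quay: the bard, the cleric, the dwarf, the paladin, the troll]
7. Drover goes to the new quay with the knight and the mage.  [the old quay: — | the new quay: the bard, the cleric, the dwarf, the knight, the mage, the paladin, the troll]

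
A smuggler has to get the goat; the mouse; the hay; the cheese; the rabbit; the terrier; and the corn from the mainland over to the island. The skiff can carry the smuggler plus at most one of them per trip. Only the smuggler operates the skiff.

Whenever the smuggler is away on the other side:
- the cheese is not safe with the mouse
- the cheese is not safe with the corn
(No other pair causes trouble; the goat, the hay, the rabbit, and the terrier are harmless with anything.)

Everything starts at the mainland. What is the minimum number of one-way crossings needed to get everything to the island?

15

Counting alone: the smuggler can take at most 1 across per trip to the island, so moving all 7 needs at least 7 loaded trips out, with a return between consecutive ones — at least 13 crossings.
The safety rule pushes this higher. Following every safe sequence of crossings, the most of the 7 that can be at the island as the skiff arrives there on crossing 13 is 6 — never all 7.
So no plan with fewer than 15 crossings exists, and this one achieves 15:
1. Smuggler goes to the island with the cheese.
2. Smuggler goes back to the mainland alone.
3. Smuggler goes to the island with the goat.
4. Smuggler goes back to the mainland alone.
5. Smuggler goes to the island with the mouse.
6. Smuggler goes back to the mainland with the cheese.
7. Smuggler goes to the island with the corn.
8. Smuggler goes back to the mainland alone.
9. Smuggler goes to the island with the hay.
10. Smuggler goes back to the mainland alone.
11. Smuggler goes to the island with the rabbit.
12. Smuggler goes back to the mainland alone.
13. Smuggler goes to the island with the terrier.
14. Smuggler goes back to the mainland alone.
15. Smuggler goes to the island with the cheese.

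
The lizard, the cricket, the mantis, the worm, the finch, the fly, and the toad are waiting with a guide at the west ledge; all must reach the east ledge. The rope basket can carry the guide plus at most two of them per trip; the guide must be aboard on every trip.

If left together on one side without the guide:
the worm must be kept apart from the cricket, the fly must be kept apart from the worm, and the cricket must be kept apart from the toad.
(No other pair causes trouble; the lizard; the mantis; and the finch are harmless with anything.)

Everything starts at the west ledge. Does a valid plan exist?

1. Guide goes to the east ledge with the cricket and the worm.  [the west ledge: the finch, the fly, the lizard, the mantis, the toad | the east ledge: the cricket, the worm]
2. Guide goes back to the west ledge with the cricket.  [the west ledge: the cricket, the finch, the fly, the lizard, the mantis, the toad | the east ledge: the worm]
3. Guide goes to the east ledge with the lizard and the toad.  [the west ledge: the cricket, the finch, the fly, the mantis | the east ledge: the lizard, the toad, the worm]
4. Guide goes back to the west ledge alone.  [the west ledge: the cricket, the finch, the fly, the mantis | the east ledge: the lizard, the toad, the worm]
5. Guide goes to the east ledge with the finch and the mantis.  [the west ledge: the cricket, the fly | the east ledge: the finch, the lizard, the mantis, the toad, the worm]
6. Guide goes back to the west ledge alone.  [the west ledge: the cricket, the fly | the east ledge: the finch, the lizard, the mantis, the toad, the worm]
7. Guide goes to the east ledge with the cricket and the fly.  [the west ledge: — | the east ledge: the cricket, the finch, the fly, the lizard, the mantis, the toad, the worm]

Yes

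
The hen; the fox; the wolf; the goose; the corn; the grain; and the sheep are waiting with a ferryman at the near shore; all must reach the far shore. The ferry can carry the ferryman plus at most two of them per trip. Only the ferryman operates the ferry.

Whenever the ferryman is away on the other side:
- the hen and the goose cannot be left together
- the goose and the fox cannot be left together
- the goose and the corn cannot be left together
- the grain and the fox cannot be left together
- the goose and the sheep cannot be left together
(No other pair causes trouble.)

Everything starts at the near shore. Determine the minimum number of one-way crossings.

9

Counting alone: the ferryman can take at most 2 across per trip to the far shore, so moving all 7 needs at least 4 loaded trips out, with a return between consecutive ones — at least 7 crossings.
The safety rule pushes this higher. Following every safe sequence of crossings, the most of the 7 that can be at the far shore as the ferry arrives there on crossing 7 is 6 — never all 7.
So no plan with fewer than 9 crossings exists, and this one achieves 9:
1. Ferryman goes to the far shore with the fox and the goose.
2. Ferryman goes back to the near shore with the fox.
3. Ferryman goes to the far shore with the fox and the hen.
4. Ferryman goes back to the near shore with the goose.
5. Ferryman goes to the far shore with the goose and the wolf.
6. Ferryman goes back to the near shore with the goose.
7. Ferryman goes to the far shore with the corn and the sheep.
8. Ferryman goes back to the near shore alone.
9. Ferryman goes to the far shore with the goose and the grain.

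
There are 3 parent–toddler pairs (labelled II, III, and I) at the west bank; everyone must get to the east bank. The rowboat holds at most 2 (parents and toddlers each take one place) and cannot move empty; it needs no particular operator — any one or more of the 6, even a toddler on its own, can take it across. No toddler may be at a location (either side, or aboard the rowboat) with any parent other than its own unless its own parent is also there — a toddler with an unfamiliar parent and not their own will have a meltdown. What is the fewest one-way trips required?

Counting alone: each trip to the east bank takes at most 2 across and each return brings at least 1 back, so after t trips out (and t−1 returns) at most 2t − (t−1) of the 6 are across; that first reaches 6 at t = 5, so at least 9 crossings are needed.
The safety rule pushes this higher. Following every safe sequence of crossings, the most of the 6 that can be at the east bank as the rowboat arrives there on crossing 9 is 5 — never all 6.
So no plan with fewer than 11 crossings exists, and this one achieves 11:
1. parent II and toddler II cross → the east bank.
2. parent II crosses ← the west bank.
3. toddler I and toddler III cross → the east bank.
4. toddler II crosses ← the west bank.
5. parent I and parent III cross → the east bank.
6. parent III and toddler III cross ← the west bank.
7. parent II and parent III cross → the east bank.
8. toddler I crosses ← the west bank.
9. toddler II and toddler III cross → the east bank.
10. parent I crosses ← the west bank.
11. parent I and toddler I cross → the east bank.

11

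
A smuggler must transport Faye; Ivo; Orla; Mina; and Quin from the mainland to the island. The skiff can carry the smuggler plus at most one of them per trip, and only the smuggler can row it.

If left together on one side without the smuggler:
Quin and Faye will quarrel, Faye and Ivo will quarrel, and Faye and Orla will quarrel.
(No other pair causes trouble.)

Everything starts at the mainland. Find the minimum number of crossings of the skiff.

impossible

Following every safe sequence of crossings from the start, the most of the 5 that can be at the island as the skiff arrives there on crossings 1, 3, 5 is 1, 2, 3 respectively; the best ever achieved is 3 of 5.
From crossing 7 on, no configuration arises that was not already reachable earlier: only 18 distinct safe configurations (who is on which side, and where the skiff is) can ever be reached, none of them has everyone across, and every continuation just revisits them. So no valid plan exists.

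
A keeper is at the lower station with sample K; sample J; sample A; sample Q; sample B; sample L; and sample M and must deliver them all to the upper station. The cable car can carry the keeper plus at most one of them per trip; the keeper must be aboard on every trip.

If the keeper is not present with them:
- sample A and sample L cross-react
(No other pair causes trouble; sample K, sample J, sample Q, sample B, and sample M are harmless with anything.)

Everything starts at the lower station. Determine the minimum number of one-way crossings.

13

Counting alone: the keeper can take at most 1 across per trip to the upper station, so moving all 7 needs at least 7 loaded trips out, with a return between consecutive ones — at least 13 crossings.
The plan below uses exactly 13 crossings, so it is optimal:
1. Keeper goes to the upper station with sample A.
2. Keeper goes back to the lower station alone.
3. Keeper goes to the upper station with sample K.
4. Keeper goes back to the lower station alone.
5. Keeper goes to the upper station with sample J.
6. Keeper goes back to the lower station alone.
7. Keeper goes to the upper station with sample Q.
8. Keeper goes back to the lower station alone.
9. Keeper goes to the upper station with sample B.
10. Keeper goes back to the lower station alone.
11. Keeper goes to the upper station with sample M.
12. Keeper goes back to the lower station alone.
13. Keeper goes to the upper station with sample L.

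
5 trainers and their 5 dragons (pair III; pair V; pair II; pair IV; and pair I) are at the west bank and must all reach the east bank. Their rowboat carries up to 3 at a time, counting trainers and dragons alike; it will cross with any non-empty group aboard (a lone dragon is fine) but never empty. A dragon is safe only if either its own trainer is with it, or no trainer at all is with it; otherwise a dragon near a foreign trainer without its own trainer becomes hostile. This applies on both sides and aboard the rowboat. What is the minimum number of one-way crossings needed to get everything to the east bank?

11

Counting alone: each trip to the east bank takes at most 3 across and each return brings at least 1 back, so after t trips out (and t−1 returns) at most 3t − (t−1) of the 10 are across; that first reaches 10 at t = 5, so at least 9 crossings are needed.
The safety rule pushes this higher. Following every safe sequence of crossings, the most of the 10 that can be at the east bank as the rowboat arrives there on crossing 9 is 9 — never all 10.
So no plan with fewer than 11 crossings exists, and this one achieves 11:
1. dragon III and trainer III cross → the east bank.
2. trainer III crosses ← the west bank.
3. dragon II, dragon IV, and dragon V cross → the east bank.
4. dragon III crosses ← the west bank.
5. trainer II, trainer IV, and trainer V cross → the east bank.
6. dragon V and trainer V cross ← the west bank.
7. trainer I, trainer III, and trainer V cross → the east bank.
8. dragon II crosses ← the west bank.
9. dragon III and dragon V cross → the east bank.
10. dragon III crosses ← the west bank.
11. dragon I, dragon II, and dragon III cross → the east bank.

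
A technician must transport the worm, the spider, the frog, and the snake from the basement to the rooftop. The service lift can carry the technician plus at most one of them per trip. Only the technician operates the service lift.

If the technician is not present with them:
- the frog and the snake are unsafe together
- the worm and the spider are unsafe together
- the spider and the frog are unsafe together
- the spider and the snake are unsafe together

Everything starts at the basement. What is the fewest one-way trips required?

Whatever the first load, the items left behind include a forbidden pair without the technician. No opening move is safe, so no plan exists.

impossible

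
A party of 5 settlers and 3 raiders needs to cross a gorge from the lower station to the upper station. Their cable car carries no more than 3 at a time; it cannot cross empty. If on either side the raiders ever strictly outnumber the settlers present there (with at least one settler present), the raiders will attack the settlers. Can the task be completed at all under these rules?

Yes

1. 2 raiders → the upper station.  (the lower station: 5S 1R; the upper station: 0S 2R)
2. 1 raider ← the lower station.  (the lower station: 5S 2R; the upper station: 0S 1R)
3. 2 settlers and 1 raider → the upper station.  (the lower station: 3S 1R; the upper station: 2S 2R)
4. 1 raider ← the lower station.  (the lower station: 3S 2R; the upper station: 2S 1R)
5. 1 settler and 2 raiders → the upper station.  (the lower station: 2S 0R; the upper station: 3S 3R)
6. 1 raider ← the lower station.  (the lower station: 2S 1R; the upper station: 3S 2R)
7. 2 settlers and 1 raider → the upper station.  (the lower station: 0S 0R; the upper station: 5S 3R)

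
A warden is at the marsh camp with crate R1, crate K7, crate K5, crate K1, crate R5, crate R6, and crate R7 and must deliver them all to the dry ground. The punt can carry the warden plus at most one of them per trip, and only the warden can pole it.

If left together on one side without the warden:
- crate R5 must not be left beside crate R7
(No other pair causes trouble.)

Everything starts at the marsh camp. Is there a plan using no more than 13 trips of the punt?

Yes — this plan uses 13 crossings (≤ 13):
1. Warden goes to the dry ground with crate R5.
2. Warden goes back to the marsh camp alone.
3. Warden goes to the dry ground with crate R1.
4. Warden goes back to the marsh camp alone.
5. Warden goes to the dry ground with crate K7.
6. Warden goes back to the marsh camp alone.
7. Warden goes to the dry ground with crate K5.
8. Warden goes back to the marsh camp alone.
9. Warden goes to the dry ground with crate K1.
10. Warden goes back to the marsh camp alone.
11. Warden goes to the dry ground with crate R6.
12. Warden goes back to the marsh camp alone.
13. Warden goes to the dry ground with crate R7.

Yes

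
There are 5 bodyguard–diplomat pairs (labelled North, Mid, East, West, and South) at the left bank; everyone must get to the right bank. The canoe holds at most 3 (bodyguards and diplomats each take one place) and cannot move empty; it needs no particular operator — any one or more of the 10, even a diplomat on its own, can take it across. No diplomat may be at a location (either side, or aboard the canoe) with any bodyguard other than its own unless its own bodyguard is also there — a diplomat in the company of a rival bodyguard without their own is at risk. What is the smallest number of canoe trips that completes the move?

11

Counting alone: each trip to the right bank takes at most 3 across and each return brings at least 1 back, so after t trips out (and t−1 returns) at most 3t − (t−1) of the 10 are across; that first reaches 10 at t = 5, so at least 9 crossings are needed.
The safety rule pushes this higher. Following every safe sequence of crossings, the most of the 10 that can be at the right bank as the canoe arrives there on crossing 9 is 9 — never all 10.
So no plan with fewer than 11 crossings exists, and this one achieves 11:
1. bodyguard North and diplomat North cross → the right bank.
2. bodyguard North crosses ← the left bank.
3. diplomat East, diplomat Mid, and diplomat West cross → the right bank.
4. diplomat North crosses ← the left bank.
5. bodyguard East, bodyguard Mid, and bodyguard West cross → the right bank.
6. bodyguard Mid and diplomat Mid cross ← the left bank.
7. bodyguard Mid, bodyguard North, and bodyguard South cross → the right bank.
8. diplomat East crosses ← the left bank.
9. diplomat Mid and diplomat North cross → the right bank.
10. diplomat North crosses ← the left bank.
11. diplomat East, diplomat North, and diplomat South cross → the right bank.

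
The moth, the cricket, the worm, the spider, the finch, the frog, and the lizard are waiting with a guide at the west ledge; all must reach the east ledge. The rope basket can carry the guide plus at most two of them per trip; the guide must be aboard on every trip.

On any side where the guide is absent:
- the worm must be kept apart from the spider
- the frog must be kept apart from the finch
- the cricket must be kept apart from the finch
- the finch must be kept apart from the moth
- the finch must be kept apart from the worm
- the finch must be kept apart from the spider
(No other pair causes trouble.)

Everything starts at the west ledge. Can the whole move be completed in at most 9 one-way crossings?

Counting alone: the guide can take at most 2 across per trip to the east ledge, so moving all 7 needs at least 4 loaded trips out, with a return between consecutive ones — at least 7 crossings.
The safety rule pushes this higher. Following every safe sequence of crossings, the most of the 7 that can be at the east ledge as the rope basket arrives there on crossings 7, 9 is 5, 6 respectively — never all 7.
So the move cannot be finished within 9 crossings. (The shortest complete plan takes 11:)
1. Guide goes to the east ledge with the finch and the worm.  [the west ledge: the cricket, the frog, the lizard, the moth, the spider | the east ledge: the finch, the worm]
2. Guide goes back to the west ledge with the worm.  [the west ledge: the cricket, the frog, the lizard, the moth, the spider, the worm | the east ledge: the finch]
3. Guide goes to the east ledge with the moth and the worm.  [the west ledge: the cricket, the frog, the lizard, the spider | the east ledge: the finch, the moth, the worm]
4. Guide goes back to the west ledge with the finch.  [the west ledge: the cricket, the finch, the frog, the lizard, the spider | the east ledge: the moth, the worm]
5. Guide goes to the east ledge with the cricket and the finch.  [the west ledge: the frog, the lizard, the spider | the east ledge: the cricket, the finch, the moth, the worm]
6. Guide goes back to the west ledge with the finch.  [the west ledge: the finch, the frog, the lizard, the spider | the east ledge: the cricket, the moth, the worm]
7. Guide goes to the east ledge with the frog and the spider.  [the west ledge: the finch, the lizard | the east ledge: the cricket, the frog, the moth, the spider, the worm]
8. Guide goes back to the west ledge with the worm.  [the west ledge: the finch, the lizard, the worm | the east ledge: the cricket, the frog, the moth, the spider]
9. Guide goes to the east ledge with the lizard and the worm.  [the west ledge: the finch | the east ledge: the cricket, the frog, the lizard, the moth, the spider, the worm]
10. Guide goes back to the west ledge with the worm.  [the west ledge: the finch, the worm | the east ledge: the cricket, the frog, the lizard, the moth, the spider]
11. Guide goes to the east ledge with the finch and the worm.  [the west ledge: — | the east ledge: the cricket, the finch, the frog, the lizard, the moth, the spider, the worm]

No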